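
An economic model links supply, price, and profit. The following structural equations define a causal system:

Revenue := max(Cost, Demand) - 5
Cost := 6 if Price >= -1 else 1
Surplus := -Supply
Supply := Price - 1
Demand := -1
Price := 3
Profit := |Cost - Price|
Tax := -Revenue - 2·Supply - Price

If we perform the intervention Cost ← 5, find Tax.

-7

Under do(Cost=5), the mechanism Cost := 6 if Price >= -1 else 1 is discarded; Cost is fixed at 5.
Supply = Price - 1  [with Price=3]  = 2
Revenue = max(Cost, Demand) - 5  [with Cost=5, Demand=-1]  = 0
Tax = -Revenue - 2·Supply - Price  [with Revenue=0, Supply=2, Price=3]  = -7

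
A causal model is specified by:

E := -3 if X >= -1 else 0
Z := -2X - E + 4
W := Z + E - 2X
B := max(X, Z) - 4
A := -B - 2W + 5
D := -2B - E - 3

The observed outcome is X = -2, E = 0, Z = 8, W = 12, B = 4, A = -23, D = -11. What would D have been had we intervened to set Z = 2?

The intervention breaks the incoming arrows to Z: Z := -2X - E + 4 no longer applies, and Z = 2.
E = -3 if X >= -1 else 0  [with X=-2]  = 0
B = max(X, Z) - 4  [with X=-2, Z=2]  = -2
D = -2B - E - 3  [with B=-2, E=0]  = 1

1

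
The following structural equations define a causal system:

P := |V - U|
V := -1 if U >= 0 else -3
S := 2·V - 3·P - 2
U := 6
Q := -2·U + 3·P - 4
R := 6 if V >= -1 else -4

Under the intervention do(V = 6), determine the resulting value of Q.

Under do(V=6), the mechanism V := -1 if U >= 0 else -3 is discarded; V is fixed at 6.
P = |V - U|  [with V=6, U=6]  = 0
Q = -2·U + 3·P - 4  [with U=6, P=0]  = -16

-16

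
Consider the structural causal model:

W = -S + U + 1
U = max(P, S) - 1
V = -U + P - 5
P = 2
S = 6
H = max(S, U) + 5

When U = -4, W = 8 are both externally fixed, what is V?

The joint intervention fixes U = -4, W = 8, removing each variable's own equation.
V = -U + P - 5  [with U=-4, P=2]  = 1

1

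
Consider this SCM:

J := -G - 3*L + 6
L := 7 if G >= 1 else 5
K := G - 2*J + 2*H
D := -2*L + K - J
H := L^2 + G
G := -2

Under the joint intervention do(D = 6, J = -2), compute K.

48

Setting D = 6, J = -2 by intervention discards those variables' equations.
L = 7 if G >= 1 else 5  [with G=-2]  = 5
H = L^2 + G  [with L=5, G=-2]  = 23
K = G - 2*J + 2*H  [with G=-2, J=-2, H=23]  = 48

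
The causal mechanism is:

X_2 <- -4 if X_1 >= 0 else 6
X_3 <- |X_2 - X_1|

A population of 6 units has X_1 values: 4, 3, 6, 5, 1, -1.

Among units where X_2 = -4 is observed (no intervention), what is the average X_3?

7.8

Conditioning on X_2=-4 selects the 5 unit(s) with X_1 ∈ {4, 3, 6, 5, 1}. Their X_3 values: 8, 7, 10, 9, 5. Mean = 7.8.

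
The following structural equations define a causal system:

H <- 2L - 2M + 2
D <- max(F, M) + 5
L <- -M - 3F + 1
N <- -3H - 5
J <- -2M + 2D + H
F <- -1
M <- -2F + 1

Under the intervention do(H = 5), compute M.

Under do(H=5), the mechanism H <- 2L - 2M + 2 is discarded; H is fixed at 5.
No directed path runs from H to M, so M keeps its natural value.
M = -2F + 1  [with F=-1]  = 3

3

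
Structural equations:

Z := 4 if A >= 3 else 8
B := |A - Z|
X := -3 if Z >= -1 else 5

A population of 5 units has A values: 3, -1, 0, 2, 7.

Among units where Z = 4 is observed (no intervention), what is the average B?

2

E[B|Z=4] averages over only the 2 units with Z=4 (A = 3, 7): B = 1, 3, mean 2.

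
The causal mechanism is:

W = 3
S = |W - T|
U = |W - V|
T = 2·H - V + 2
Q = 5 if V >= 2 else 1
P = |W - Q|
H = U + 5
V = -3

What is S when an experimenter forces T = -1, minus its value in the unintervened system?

-20

do(T=-1) replaces the equation T = 2·H - V + 2 with the constant T = -1.
S = |W - T|  [with W=3, T=-1]  = 4
Without intervention: U = |W - V|  [with W=3, V=-3]  = 6; H = U + 5  [with U=6]  = 11; T = 2·H - V + 2  [with H=11, V=-3]  = 27; S = |W - T|  [with W=3, T=27]  = 24.
Change = 4 − 24 = -20.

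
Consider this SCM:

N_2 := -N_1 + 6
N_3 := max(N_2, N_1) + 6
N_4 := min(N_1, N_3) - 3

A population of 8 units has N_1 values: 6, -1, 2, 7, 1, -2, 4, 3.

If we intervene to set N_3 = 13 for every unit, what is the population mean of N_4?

Every unit gets N_3=13 under the intervention. N_4 values become 3, -4, -1, 4, -2, -5, 1, 0; E[N_4|do(N_3=13)] = -0.5.

-0.5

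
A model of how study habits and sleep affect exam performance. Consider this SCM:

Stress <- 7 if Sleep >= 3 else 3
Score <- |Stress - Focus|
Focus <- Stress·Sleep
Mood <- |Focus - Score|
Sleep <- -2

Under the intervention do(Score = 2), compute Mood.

Intervening sets Score = 2 and removes its equation (Score <- |Stress - Focus|).
Stress = 7 if Sleep >= 3 else 3  [with Sleep=-2]  = 3
Focus = Stress·Sleep  [with Stress=3, Sleep=-2]  = -6
Mood = |Focus - Score|  [with Focus=-6, Score=2]  = 8

8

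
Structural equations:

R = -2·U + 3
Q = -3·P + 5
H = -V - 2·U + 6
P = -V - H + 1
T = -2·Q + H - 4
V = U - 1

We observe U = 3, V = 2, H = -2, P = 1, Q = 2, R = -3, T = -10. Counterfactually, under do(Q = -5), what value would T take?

4

Under do(Q=-5), the mechanism Q = -3·P + 5 is discarded; Q is fixed at -5.
V = U - 1  [with U=3]  = 2
H = -V - 2·U + 6  [with V=2, U=3]  = -2
T = -2·Q + H - 4  [with Q=-5, H=-2]  = 4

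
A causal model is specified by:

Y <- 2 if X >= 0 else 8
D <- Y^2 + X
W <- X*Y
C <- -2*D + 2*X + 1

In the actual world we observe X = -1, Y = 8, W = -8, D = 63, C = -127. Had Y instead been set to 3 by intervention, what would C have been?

do(Y=3) replaces the equation Y <- 2 if X >= 0 else 8 with the constant Y = 3.
D = Y^2 + X  [with Y=3, X=-1]  = 8
C = -2*D + 2*X + 1  [with D=8, X=-1]  = -17

-17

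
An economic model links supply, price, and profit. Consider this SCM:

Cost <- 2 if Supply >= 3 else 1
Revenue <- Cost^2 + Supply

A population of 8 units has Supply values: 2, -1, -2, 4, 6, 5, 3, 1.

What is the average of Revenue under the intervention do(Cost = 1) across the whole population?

3.25

The intervention sets Cost=1 in all 8 units regardless of Supply. Recomputing Revenue per unit gives 3, 0, -1, 5, 7, 6, 4, 2; average 3.25.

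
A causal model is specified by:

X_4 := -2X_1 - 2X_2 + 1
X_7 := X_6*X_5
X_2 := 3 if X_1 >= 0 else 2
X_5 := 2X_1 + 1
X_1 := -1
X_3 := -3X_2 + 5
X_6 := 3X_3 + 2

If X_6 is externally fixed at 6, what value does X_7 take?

Intervening sets X_6 = 6 and removes its equation (X_6 := 3X_3 + 2).
X_5 = 2X_1 + 1  [with X_1=-1]  = -1
X_7 = X_6*X_5  [with X_6=6, X_5=-1]  = -6

-6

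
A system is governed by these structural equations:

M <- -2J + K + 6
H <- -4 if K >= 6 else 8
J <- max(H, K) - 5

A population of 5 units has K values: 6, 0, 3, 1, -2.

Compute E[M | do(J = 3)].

1.6

Every unit gets J=3 under the intervention. M values become 6, 0, 3, 1, -2; E[M|do(J=3)] = 1.6.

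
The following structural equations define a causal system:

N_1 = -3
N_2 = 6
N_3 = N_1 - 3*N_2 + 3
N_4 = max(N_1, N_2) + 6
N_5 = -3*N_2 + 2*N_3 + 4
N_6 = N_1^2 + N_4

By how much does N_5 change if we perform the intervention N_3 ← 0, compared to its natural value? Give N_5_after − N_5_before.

do(N_3=0) replaces the equation N_3 = N_1 - 3*N_2 + 3 with the constant N_3 = 0.
N_5 = -3*N_2 + 2*N_3 + 4  [with N_2=6, N_3=0]  = -14
Without intervention: N_3 = N_1 - 3*N_2 + 3  [with N_1=-3, N_2=6]  = -18; N_5 = -3*N_2 + 2*N_3 + 4  [with N_2=6, N_3=-18]  = -50.
Change = -14 − (-50) = 36.

36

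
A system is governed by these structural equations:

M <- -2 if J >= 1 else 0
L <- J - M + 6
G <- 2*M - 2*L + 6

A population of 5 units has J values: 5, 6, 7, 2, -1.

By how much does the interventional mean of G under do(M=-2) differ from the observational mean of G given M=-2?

Under do(M=-2), M's equation is replaced by M=-2 for every unit. Per-unit G: -24, -26, -28, -18, -12. Mean = -21.6.
Observing M=-2 restricts to units where M's equation naturally yields -2: J ∈ {5, 6, 7, 2}. In that subpopulation G = -24, -26, -28, -18, mean -24.
Difference = -21.6 − (-24) = 2.4.

2.4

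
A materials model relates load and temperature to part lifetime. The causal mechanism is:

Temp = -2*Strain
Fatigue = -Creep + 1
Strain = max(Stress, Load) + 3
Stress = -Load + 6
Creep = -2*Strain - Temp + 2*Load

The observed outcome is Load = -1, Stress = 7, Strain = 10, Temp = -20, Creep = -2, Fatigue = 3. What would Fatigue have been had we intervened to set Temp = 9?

Under do(Temp=9), the mechanism Temp = -2*Strain is discarded; Temp is fixed at 9.
Stress = -Load + 6  [with Load=-1]  = 7
Strain = max(Stress, Load) + 3  [with Stress=7, Load=-1]  = 10
Creep = -2*Strain - Temp + 2*Load  [with Strain=10, Temp=9, Load=-1]  = -31
Fatigue = -Creep + 1  [with Creep=-31]  = 32

32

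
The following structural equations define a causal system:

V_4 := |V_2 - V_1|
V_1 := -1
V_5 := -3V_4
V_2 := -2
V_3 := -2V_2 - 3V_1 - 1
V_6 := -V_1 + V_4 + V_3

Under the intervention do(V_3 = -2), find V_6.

0

The intervention breaks the incoming arrows to V_3: V_3 := -2V_2 - 3V_1 - 1 no longer applies, and V_3 = -2.
V_4 = |V_2 - V_1|  [with V_2=-2, V_1=-1]  = 1
V_6 = -V_1 + V_4 + V_3  [with V_1=-1, V_4=1, V_3=-2]  = 0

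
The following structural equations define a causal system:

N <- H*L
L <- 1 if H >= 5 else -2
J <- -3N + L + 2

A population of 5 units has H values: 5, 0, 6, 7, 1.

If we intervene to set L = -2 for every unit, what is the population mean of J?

22.8

The intervention sets L=-2 in all 5 units regardless of H. Recomputing J per unit gives 30, 0, 36, 42, 6; average 22.8.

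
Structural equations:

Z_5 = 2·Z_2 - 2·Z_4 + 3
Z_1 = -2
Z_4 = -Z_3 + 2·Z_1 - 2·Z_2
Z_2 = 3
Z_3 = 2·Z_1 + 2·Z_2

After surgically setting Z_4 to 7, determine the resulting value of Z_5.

-5

Intervening sets Z_4 = 7 and removes its equation (Z_4 = -Z_3 + 2·Z_1 - 2·Z_2).
Z_5 = 2·Z_2 - 2·Z_4 + 3  [with Z_2=3, Z_4=7]  = -5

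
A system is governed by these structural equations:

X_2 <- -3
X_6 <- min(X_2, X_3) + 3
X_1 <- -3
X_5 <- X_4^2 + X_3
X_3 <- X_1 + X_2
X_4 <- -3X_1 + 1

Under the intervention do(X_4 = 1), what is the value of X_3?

Under do(X_4=1), the mechanism X_4 <- -3X_1 + 1 is discarded; X_4 is fixed at 1.
Since X_3 is not a descendant of the intervened variable, it is unaffected.
X_3 = X_1 + X_2  [with X_1=-3, X_2=-3]  = -6

-6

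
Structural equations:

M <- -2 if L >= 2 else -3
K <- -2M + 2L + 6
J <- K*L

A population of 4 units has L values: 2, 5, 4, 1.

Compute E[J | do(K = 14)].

The intervention sets K=14 in all 4 units regardless of L. Recomputing J per unit gives 28, 70, 56, 14; average 42.

42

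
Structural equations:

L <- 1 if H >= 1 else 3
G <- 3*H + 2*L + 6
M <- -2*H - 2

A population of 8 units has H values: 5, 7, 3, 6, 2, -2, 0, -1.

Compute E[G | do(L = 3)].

19.5

The intervention sets L=3 in all 8 units regardless of H. Recomputing G per unit gives 27, 33, 21, 30, 18, 6, 12, 9; average 19.5.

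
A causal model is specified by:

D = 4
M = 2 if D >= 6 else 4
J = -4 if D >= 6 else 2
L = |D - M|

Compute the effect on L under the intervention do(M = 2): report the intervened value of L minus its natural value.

2

Under do(M=2), the mechanism M = 2 if D >= 6 else 4 is discarded; M is fixed at 2.
L = |D - M|  [with D=4, M=2]  = 2
Without intervention: M = 2 if D >= 6 else 4  [with D=4]  = 4; L = |D - M|  [with D=4, M=4]  = 0.
Change = 2 − 0 = 2.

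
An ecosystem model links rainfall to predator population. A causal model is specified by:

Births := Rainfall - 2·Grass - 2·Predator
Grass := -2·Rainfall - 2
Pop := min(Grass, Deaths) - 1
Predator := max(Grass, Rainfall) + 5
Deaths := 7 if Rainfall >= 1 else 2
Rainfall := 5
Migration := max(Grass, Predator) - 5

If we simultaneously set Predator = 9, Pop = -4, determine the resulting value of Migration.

Under do(Predator = 9, Pop = -4), each intervened variable's structural equation is replaced by its fixed value.
Grass = -2·Rainfall - 2  [with Rainfall=5]  = -12
Migration = max(Grass, Predator) - 5  [with Grass=-12, Predator=9]  = 4

4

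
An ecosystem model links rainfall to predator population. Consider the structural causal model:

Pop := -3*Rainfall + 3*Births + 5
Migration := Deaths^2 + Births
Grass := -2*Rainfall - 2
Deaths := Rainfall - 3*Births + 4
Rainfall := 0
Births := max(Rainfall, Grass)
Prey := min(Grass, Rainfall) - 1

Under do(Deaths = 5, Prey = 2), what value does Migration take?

25

The joint intervention fixes Deaths = 5, Prey = 2, removing each variable's own equation.
Grass = -2*Rainfall - 2  [with Rainfall=0]  = -2
Births = max(Rainfall, Grass)  [with Rainfall=0, Grass=-2]  = 0
Migration = Deaths^2 + Births  [with Deaths=5, Births=0]  = 25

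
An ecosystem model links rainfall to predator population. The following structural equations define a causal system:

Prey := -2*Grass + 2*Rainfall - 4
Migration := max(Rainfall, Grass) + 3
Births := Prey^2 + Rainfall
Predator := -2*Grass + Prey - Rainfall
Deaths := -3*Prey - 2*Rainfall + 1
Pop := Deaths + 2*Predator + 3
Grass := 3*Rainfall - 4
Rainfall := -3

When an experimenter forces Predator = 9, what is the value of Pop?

do(Predator=9) replaces the equation Predator := -2*Grass + Prey - Rainfall with the constant Predator = 9.
Grass = 3*Rainfall - 4  [with Rainfall=-3]  = -13
Prey = -2*Grass + 2*Rainfall - 4  [with Grass=-13, Rainfall=-3]  = 16
Deaths = -3*Prey - 2*Rainfall + 1  [with Prey=16, Rainfall=-3]  = -41
Pop = Deaths + 2*Predator + 3  [with Deaths=-41, Predator=9]  = -20

-20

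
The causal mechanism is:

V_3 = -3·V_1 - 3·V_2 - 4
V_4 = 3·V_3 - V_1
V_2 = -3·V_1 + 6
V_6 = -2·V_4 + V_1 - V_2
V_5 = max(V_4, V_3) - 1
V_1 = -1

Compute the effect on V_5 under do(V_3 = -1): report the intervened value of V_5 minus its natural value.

do(V_3=-1) replaces the equation V_3 = -3·V_1 - 3·V_2 - 4 with the constant V_3 = -1.
V_4 = 3·V_3 - V_1  [with V_3=-1, V_1=-1]  = -2
V_5 = max(V_4, V_3) - 1  [with V_4=-2, V_3=-1]  = -2
Without intervention: V_2 = -3·V_1 + 6  [with V_1=-1]  = 9; V_3 = -3·V_1 - 3·V_2 - 4  [with V_1=-1, V_2=9]  = -28; V_4 = 3·V_3 - V_1  [with V_3=-28, V_1=-1]  = -83; V_5 = max(V_4, V_3) - 1  [with V_4=-83, V_3=-28]  = -29.
Change = -2 − (-29) = 27.

27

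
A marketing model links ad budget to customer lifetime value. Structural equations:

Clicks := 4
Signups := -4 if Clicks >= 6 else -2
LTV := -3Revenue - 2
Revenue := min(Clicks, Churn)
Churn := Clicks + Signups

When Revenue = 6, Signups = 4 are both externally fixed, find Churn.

Setting Revenue = 6, Signups = 4 by intervention discards those variables' equations.
Churn = Clicks + Signups  [with Clicks=4, Signups=4]  = 8

8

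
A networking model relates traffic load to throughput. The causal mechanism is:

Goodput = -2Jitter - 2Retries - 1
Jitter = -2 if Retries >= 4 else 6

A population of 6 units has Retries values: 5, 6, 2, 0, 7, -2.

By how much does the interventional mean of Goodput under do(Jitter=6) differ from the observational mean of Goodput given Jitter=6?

The intervention sets Jitter=6 in all 6 units regardless of Retries. Recomputing Goodput per unit gives -23, -25, -17, -13, -27, -9; average -19.
Observing Jitter=6 restricts to units where Jitter's equation naturally yields 6: Retries ∈ {2, 0, -2}. In that subpopulation Goodput = -17, -13, -9, mean -13.
Difference = -19 − (-13) = -6.

-6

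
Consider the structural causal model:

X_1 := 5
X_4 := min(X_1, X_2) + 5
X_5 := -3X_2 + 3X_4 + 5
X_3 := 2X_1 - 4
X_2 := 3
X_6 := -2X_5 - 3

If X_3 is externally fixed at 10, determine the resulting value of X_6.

The intervention breaks the incoming arrows to X_3: X_3 := 2X_1 - 4 no longer applies, and X_3 = 10.
No directed path runs from X_3 to X_6, so X_6 keeps its natural value.
X_4 = min(X_1, X_2) + 5  [with X_1=5, X_2=3]  = 8
X_5 = -3X_2 + 3X_4 + 5  [with X_2=3, X_4=8]  = 20
X_6 = -2X_5 - 3  [with X_5=20]  = -43

-43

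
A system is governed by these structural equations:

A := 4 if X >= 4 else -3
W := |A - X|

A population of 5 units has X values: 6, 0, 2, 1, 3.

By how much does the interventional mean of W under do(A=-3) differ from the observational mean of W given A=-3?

0.9

do(A=-3) breaks A's dependence on X. With A=-3 fixed, W across the units is 9, 3, 5, 4, 6, mean 5.4.
E[W|A=-3] averages over only the 4 units with A=-3 (X = 0, 2, 1, 3): W = 3, 5, 4, 6, mean 4.5.
Difference = 5.4 − 4.5 = 0.9.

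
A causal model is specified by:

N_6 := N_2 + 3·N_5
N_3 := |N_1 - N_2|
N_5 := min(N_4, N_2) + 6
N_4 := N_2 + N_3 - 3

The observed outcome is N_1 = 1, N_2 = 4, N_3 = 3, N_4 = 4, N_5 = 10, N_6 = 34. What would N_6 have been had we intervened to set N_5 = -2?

-2

The intervention breaks the incoming arrows to N_5: N_5 := min(N_4, N_2) + 6 no longer applies, and N_5 = -2.
N_6 = N_2 + 3·N_5  [with N_2=4, N_5=-2]  = -2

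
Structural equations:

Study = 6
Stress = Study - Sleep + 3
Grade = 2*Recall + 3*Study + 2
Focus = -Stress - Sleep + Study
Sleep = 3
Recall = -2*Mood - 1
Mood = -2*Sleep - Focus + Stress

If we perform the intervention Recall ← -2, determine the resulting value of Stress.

6

do(Recall=-2) replaces the equation Recall = -2*Mood - 1 with the constant Recall = -2.
Stress is not downstream of the intervention, so its value is determined by the original equations.
Stress = Study - Sleep + 3  [with Study=6, Sleep=3]  = 6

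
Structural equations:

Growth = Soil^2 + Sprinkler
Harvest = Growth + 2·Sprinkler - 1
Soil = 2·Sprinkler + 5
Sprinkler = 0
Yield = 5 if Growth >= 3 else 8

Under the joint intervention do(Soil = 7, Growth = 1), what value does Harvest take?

0

Under do(Soil = 7, Growth = 1), each intervened variable's structural equation is replaced by its fixed value.
Harvest = Growth + 2·Sprinkler - 1  [with Growth=1, Sprinkler=0]  = 0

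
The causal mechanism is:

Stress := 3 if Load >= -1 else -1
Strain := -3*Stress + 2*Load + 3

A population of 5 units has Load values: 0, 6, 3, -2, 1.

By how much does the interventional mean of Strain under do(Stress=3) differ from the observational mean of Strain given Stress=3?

-1.8

Every unit gets Stress=3 under the intervention. Strain values become -6, 6, 0, -10, -4; E[Strain|do(Stress=3)] = -2.8.
E[Strain|Stress=3] averages over only the 4 units with Stress=3 (Load = 0, 6, 3, 1): Strain = -6, 6, 0, -4, mean -1.
Difference = -2.8 − (-1) = -1.8.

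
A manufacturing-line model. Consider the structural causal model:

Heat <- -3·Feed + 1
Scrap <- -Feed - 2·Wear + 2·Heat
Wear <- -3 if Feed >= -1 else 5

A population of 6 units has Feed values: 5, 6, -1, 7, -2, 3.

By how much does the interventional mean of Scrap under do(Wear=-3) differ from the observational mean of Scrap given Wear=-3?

7

Under do(Wear=-3), Wear's equation is replaced by Wear=-3 for every unit. Per-unit Scrap: -27, -34, 15, -41, 22, -13. Mean = -13.
Conditioning on Wear=-3 selects the 5 unit(s) with Feed ∈ {5, 6, -1, 7, 3}. Their Scrap values: -27, -34, 15, -41, -13. Mean = -20.
Difference = -13 − (-20) = 7.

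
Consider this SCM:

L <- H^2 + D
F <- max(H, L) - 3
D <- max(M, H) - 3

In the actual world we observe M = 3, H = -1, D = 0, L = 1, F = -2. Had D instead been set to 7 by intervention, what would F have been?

5

do(D=7) replaces the equation D <- max(M, H) - 3 with the constant D = 7.
L = H^2 + D  [with H=-1, D=7]  = 8
F = max(H, L) - 3  [with H=-1, L=8]  = 5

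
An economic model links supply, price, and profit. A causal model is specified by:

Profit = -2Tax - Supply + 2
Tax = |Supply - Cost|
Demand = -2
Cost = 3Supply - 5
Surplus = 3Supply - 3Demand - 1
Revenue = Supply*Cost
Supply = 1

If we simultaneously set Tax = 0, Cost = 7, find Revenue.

7

Under do(Tax = 0, Cost = 7), each intervened variable's structural equation is replaced by its fixed value.
Revenue = Supply*Cost  [with Supply=1, Cost=7]  = 7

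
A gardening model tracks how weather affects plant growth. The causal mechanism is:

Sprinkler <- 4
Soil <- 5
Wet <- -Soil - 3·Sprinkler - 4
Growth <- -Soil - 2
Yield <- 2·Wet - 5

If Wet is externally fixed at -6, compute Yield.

-17

do(Wet=-6) replaces the equation Wet <- -Soil - 3·Sprinkler - 4 with the constant Wet = -6.
Yield = 2·Wet - 5  [with Wet=-6]  = -17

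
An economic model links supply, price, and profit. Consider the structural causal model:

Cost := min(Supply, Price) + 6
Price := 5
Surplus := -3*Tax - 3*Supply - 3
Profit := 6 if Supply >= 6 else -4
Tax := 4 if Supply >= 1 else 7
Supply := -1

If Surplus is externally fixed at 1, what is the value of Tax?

7

do(Surplus=1) replaces the equation Surplus := -3*Tax - 3*Supply - 3 with the constant Surplus = 1.
No directed path runs from Surplus to Tax, so Tax keeps its natural value.
Tax = 4 if Supply >= 1 else 7  [with Supply=-1]  = 7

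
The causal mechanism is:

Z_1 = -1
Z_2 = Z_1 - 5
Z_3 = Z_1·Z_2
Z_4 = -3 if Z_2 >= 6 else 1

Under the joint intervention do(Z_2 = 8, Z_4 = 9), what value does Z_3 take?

-8

The joint intervention fixes Z_2 = 8, Z_4 = 9, removing each variable's own equation.
Z_3 = Z_1·Z_2  [with Z_1=-1, Z_2=8]  = -8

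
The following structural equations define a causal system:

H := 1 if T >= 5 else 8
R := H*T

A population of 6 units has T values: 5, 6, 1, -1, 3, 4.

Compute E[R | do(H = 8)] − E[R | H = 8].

Under do(H=8), H's equation is replaced by H=8 for every unit. Per-unit R: 40, 48, 8, -8, 24, 32. Mean = 24.
Observing H=8 restricts to units where H's equation naturally yields 8: T ∈ {1, -1, 3, 4}. In that subpopulation R = 8, -8, 24, 32, mean 14.
Difference = 24 − 14 = 10.

10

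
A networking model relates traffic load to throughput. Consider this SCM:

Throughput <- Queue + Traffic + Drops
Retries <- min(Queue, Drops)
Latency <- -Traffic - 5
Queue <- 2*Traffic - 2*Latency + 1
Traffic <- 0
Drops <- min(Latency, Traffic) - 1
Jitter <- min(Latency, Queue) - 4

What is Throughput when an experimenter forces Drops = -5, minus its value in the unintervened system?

The intervention breaks the incoming arrows to Drops: Drops <- min(Latency, Traffic) - 1 no longer applies, and Drops = -5.
Latency = -Traffic - 5  [with Traffic=0]  = -5
Queue = 2*Traffic - 2*Latency + 1  [with Traffic=0, Latency=-5]  = 11
Throughput = Queue + Traffic + Drops  [with Queue=11, Traffic=0, Drops=-5]  = 6
Without intervention: Latency = -Traffic - 5  [with Traffic=0]  = -5; Queue = 2*Traffic - 2*Latency + 1  [with Traffic=0, Latency=-5]  = 11; Drops = min(Latency, Traffic) - 1  [with Latency=-5, Traffic=0]  = -6; Throughput = Queue + Traffic + Drops  [with Queue=11, Traffic=0, Drops=-6]  = 5.
Change = 6 − 5 = 1.

1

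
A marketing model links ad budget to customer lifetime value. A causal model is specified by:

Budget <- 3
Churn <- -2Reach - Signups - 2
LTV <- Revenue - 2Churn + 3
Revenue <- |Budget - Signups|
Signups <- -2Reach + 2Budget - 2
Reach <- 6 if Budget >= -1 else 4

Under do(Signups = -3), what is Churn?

-11

The intervention breaks the incoming arrows to Signups: Signups <- -2Reach + 2Budget - 2 no longer applies, and Signups = -3.
Reach = 6 if Budget >= -1 else 4  [with Budget=3]  = 6
Churn = -2Reach - Signups - 2  [with Reach=6, Signups=-3]  = -11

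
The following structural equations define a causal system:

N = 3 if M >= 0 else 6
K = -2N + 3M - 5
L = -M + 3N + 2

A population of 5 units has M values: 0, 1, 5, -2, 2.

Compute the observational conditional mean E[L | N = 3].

9

Observing N=3 restricts to units where N's equation naturally yields 3: M ∈ {0, 1, 5, 2}. In that subpopulation L = 11, 10, 6, 9, mean 9.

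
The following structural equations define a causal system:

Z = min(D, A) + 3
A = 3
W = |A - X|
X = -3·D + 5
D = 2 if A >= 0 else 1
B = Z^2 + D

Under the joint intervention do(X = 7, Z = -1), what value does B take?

Setting X = 7, Z = -1 by intervention discards those variables' equations.
D = 2 if A >= 0 else 1  [with A=3]  = 2
B = Z^2 + D  [with Z=-1, D=2]  = 3

3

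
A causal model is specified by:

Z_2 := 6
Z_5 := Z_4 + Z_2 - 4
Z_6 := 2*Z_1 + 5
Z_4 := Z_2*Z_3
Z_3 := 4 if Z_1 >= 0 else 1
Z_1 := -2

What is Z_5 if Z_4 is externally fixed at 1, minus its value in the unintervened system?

Intervening sets Z_4 = 1 and removes its equation (Z_4 := Z_2*Z_3).
Z_5 = Z_4 + Z_2 - 4  [with Z_4=1, Z_2=6]  = 3
Without intervention: Z_3 = 4 if Z_1 >= 0 else 1  [with Z_1=-2]  = 1; Z_4 = Z_2*Z_3  [with Z_2=6, Z_3=1]  = 6; Z_5 = Z_4 + Z_2 - 4  [with Z_4=6, Z_2=6]  = 8.
Change = 3 − 8 = -5.

-5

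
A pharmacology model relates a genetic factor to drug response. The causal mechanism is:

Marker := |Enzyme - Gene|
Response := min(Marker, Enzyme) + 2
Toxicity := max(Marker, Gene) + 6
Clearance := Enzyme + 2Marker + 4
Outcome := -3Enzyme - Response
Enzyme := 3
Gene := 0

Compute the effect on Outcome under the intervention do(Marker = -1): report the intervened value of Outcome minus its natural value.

4

The intervention breaks the incoming arrows to Marker: Marker := |Enzyme - Gene| no longer applies, and Marker = -1.
Response = min(Marker, Enzyme) + 2  [with Marker=-1, Enzyme=3]  = 1
Outcome = -3Enzyme - Response  [with Enzyme=3, Response=1]  = -10
Without intervention: Marker = |Enzyme - Gene|  [with Enzyme=3, Gene=0]  = 3; Response = min(Marker, Enzyme) + 2  [with Marker=3, Enzyme=3]  = 5; Outcome = -3Enzyme - Response  [with Enzyme=3, Response=5]  = -14.
Change = -10 − (-14) = 4.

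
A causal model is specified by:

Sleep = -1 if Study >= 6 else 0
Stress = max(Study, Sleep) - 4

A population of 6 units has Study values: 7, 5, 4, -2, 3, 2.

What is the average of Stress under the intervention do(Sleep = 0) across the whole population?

-0.5

Every unit gets Sleep=0 under the intervention. Stress values become 3, 1, 0, -4, -1, -2; E[Stress|do(Sleep=0)] = -0.5.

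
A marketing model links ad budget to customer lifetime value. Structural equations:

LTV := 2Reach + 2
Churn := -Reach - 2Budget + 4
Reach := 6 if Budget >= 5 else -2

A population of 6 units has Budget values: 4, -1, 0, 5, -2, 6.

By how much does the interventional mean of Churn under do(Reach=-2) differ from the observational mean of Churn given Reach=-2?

-3.5

The intervention sets Reach=-2 in all 6 units regardless of Budget. Recomputing Churn per unit gives -2, 8, 6, -4, 10, -6; average 2.
E[Churn|Reach=-2] averages over only the 4 units with Reach=-2 (Budget = 4, -1, 0, -2): Churn = -2, 8, 6, 10, mean 5.5.
Difference = 2 − 5.5 = -3.5.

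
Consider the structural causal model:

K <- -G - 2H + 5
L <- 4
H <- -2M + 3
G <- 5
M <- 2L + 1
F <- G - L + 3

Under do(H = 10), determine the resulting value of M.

9

Under do(H=10), the mechanism H <- -2M + 3 is discarded; H is fixed at 10.
Since M is not a descendant of the intervened variable, it is unaffected.
M = 2L + 1  [with L=4]  = 9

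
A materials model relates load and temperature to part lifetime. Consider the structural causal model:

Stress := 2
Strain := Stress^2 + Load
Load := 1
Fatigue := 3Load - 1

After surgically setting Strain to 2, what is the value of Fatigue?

2

The intervention breaks the incoming arrows to Strain: Strain := Stress^2 + Load no longer applies, and Strain = 2.
Fatigue is not downstream of the intervention, so its value is determined by the original equations.
Fatigue = 3Load - 1  [with Load=1]  = 2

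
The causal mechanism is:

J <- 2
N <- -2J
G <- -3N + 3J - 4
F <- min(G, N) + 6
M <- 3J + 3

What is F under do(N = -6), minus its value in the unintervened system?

-2

Under do(N=-6), the mechanism N <- -2J is discarded; N is fixed at -6.
G = -3N + 3J - 4  [with N=-6, J=2]  = 20
F = min(G, N) + 6  [with G=20, N=-6]  = 0
Without intervention: N = -2J  [with J=2]  = -4; G = -3N + 3J - 4  [with N=-4, J=2]  = 14; F = min(G, N) + 6  [with G=14, N=-4]  = 2.
Change = 0 − 2 = -2.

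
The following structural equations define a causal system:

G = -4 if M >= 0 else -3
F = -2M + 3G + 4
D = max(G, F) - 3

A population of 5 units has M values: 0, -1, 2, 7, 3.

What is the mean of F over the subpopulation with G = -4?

-14

Conditioning on G=-4 selects the 4 unit(s) with M ∈ {0, 2, 7, 3}. Their F values: -8, -12, -22, -14. Mean = -14.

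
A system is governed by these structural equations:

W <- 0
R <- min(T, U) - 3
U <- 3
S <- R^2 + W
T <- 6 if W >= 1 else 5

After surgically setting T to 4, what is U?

Under do(T=4), the mechanism T <- 6 if W >= 1 else 5 is discarded; T is fixed at 4.
U is not downstream of the intervention, so its value is determined by the original equations.

3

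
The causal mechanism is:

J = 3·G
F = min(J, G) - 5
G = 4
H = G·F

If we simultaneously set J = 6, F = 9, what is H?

Setting J = 6, F = 9 by intervention discards those variables' equations.
H = G·F  [with G=4, F=9]  = 36

36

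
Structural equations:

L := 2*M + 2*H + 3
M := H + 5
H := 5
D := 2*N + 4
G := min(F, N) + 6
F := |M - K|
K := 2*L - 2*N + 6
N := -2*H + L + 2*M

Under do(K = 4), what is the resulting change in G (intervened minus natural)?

-18

do(K=4) replaces the equation K := 2*L - 2*N + 6 with the constant K = 4.
M = H + 5  [with H=5]  = 10
L = 2*M + 2*H + 3  [with M=10, H=5]  = 33
N = -2*H + L + 2*M  [with H=5, L=33, M=10]  = 43
F = |M - K|  [with M=10, K=4]  = 6
G = min(F, N) + 6  [with F=6, N=43]  = 12
Without intervention: M = H + 5  [with H=5]  = 10; L = 2*M + 2*H + 3  [with M=10, H=5]  = 33; N = -2*H + L + 2*M  [with H=5, L=33, M=10]  = 43; K = 2*L - 2*N + 6  [with L=33, N=43]  = -14; F = |M - K|  [with M=10, K=-14]  = 24; G = min(F, N) + 6  [with F=24, N=43]  = 30.
Change = 12 − 30 = -18.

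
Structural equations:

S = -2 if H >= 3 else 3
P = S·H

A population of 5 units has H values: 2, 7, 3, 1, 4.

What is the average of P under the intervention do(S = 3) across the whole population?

10.2

do(S=3) breaks S's dependence on H. With S=3 fixed, P across the units is 6, 21, 9, 3, 12, mean 10.2.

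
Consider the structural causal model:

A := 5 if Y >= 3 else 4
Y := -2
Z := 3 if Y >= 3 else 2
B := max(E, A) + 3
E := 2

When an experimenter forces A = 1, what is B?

5

do(A=1) replaces the equation A := 5 if Y >= 3 else 4 with the constant A = 1.
B = max(E, A) + 3  [with E=2, A=1]  = 5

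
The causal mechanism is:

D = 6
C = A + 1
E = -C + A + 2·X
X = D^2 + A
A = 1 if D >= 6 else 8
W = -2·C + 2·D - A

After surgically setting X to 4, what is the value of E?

7

do(X=4) replaces the equation X = D^2 + A with the constant X = 4.
A = 1 if D >= 6 else 8  [with D=6]  = 1
C = A + 1  [with A=1]  = 2
E = -C + A + 2·X  [with C=2, A=1, X=4]  = 7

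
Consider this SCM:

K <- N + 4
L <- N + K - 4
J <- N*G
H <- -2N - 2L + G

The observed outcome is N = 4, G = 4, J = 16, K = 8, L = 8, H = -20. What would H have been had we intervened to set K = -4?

Under do(K=-4), the mechanism K <- N + 4 is discarded; K is fixed at -4.
L = N + K - 4  [with N=4, K=-4]  = -4
H = -2N - 2L + G  [with N=4, L=-4, G=4]  = 4

4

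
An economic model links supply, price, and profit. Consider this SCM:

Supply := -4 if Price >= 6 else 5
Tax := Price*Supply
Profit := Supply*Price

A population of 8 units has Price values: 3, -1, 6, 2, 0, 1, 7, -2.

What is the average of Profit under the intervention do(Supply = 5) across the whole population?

do(Supply=5) breaks Supply's dependence on Price. With Supply=5 fixed, Profit across the units is 15, -5, 30, 10, 0, 5, 35, -10, mean 10.

10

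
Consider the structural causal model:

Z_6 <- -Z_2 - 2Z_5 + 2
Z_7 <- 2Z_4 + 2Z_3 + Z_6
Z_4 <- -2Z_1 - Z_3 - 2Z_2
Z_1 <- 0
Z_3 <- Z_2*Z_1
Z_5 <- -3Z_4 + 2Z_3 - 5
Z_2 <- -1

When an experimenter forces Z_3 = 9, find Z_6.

The intervention breaks the incoming arrows to Z_3: Z_3 <- Z_2*Z_1 no longer applies, and Z_3 = 9.
Z_4 = -2Z_1 - Z_3 - 2Z_2  [with Z_1=0, Z_3=9, Z_2=-1]  = -7
Z_5 = -3Z_4 + 2Z_3 - 5  [with Z_4=-7, Z_3=9]  = 34
Z_6 = -Z_2 - 2Z_5 + 2  [with Z_2=-1, Z_5=34]  = -65

-65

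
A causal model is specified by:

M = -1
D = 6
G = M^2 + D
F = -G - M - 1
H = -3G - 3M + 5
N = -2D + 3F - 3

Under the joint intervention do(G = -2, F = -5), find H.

Setting G = -2, F = -5 by intervention discards those variables' equations.
H = -3G - 3M + 5  [with G=-2, M=-1]  = 14

14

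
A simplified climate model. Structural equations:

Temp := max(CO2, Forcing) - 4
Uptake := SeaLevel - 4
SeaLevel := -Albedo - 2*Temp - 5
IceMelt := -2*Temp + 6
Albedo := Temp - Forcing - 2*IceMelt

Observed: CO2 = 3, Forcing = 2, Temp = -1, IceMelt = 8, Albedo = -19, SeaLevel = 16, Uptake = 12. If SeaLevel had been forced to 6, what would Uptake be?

Intervening sets SeaLevel = 6 and removes its equation (SeaLevel := -Albedo - 2*Temp - 5).
Uptake = SeaLevel - 4  [with SeaLevel=6]  = 2

2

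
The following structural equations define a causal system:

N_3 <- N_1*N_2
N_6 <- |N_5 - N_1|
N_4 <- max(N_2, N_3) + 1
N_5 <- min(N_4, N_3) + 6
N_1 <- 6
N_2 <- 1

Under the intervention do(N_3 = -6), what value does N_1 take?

Under do(N_3=-6), the mechanism N_3 <- N_1*N_2 is discarded; N_3 is fixed at -6.
N_1 is not downstream of the intervention, so its value is determined by the original equations.

6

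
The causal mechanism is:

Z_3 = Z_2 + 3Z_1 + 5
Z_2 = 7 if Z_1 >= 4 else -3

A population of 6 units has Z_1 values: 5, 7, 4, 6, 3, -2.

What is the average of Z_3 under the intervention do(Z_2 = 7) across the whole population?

23.5

The intervention sets Z_2=7 in all 6 units regardless of Z_1. Recomputing Z_3 per unit gives 27, 33, 24, 30, 21, 6; average 23.5.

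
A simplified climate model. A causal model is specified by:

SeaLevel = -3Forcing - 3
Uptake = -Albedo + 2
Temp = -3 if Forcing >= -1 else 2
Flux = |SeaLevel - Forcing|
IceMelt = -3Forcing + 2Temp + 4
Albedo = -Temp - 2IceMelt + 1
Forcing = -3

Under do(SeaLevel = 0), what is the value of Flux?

The intervention breaks the incoming arrows to SeaLevel: SeaLevel = -3Forcing - 3 no longer applies, and SeaLevel = 0.
Flux = |SeaLevel - Forcing|  [with SeaLevel=0, Forcing=-3]  = 3

3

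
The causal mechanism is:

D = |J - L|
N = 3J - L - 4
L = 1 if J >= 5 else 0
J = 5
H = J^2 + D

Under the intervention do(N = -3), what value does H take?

do(N=-3) replaces the equation N = 3J - L - 4 with the constant N = -3.
H is not downstream of the intervention, so its value is determined by the original equations.
L = 1 if J >= 5 else 0  [with J=5]  = 1
D = |J - L|  [with J=5, L=1]  = 4
H = J^2 + D  [with J=5, D=4]  = 29

29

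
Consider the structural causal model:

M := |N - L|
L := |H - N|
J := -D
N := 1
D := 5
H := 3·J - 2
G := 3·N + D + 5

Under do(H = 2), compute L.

1

The intervention breaks the incoming arrows to H: H := 3·J - 2 no longer applies, and H = 2.
L = |H - N|  [with H=2, N=1]  = 1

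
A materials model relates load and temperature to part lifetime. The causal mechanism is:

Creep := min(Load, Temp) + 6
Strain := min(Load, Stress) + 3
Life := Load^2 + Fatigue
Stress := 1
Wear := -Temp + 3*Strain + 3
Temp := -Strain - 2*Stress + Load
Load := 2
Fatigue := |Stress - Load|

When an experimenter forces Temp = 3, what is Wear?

Under do(Temp=3), the mechanism Temp := -Strain - 2*Stress + Load is discarded; Temp is fixed at 3.
Strain = min(Load, Stress) + 3  [with Load=2, Stress=1]  = 4
Wear = -Temp + 3*Strain + 3  [with Temp=3, Strain=4]  = 12

12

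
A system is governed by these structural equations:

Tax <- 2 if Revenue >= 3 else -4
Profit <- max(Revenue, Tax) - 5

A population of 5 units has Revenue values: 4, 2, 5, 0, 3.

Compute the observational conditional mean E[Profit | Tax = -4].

-4

Conditioning on Tax=-4 selects the 2 unit(s) with Revenue ∈ {2, 0}. Their Profit values: -3, -5. Mean = -4.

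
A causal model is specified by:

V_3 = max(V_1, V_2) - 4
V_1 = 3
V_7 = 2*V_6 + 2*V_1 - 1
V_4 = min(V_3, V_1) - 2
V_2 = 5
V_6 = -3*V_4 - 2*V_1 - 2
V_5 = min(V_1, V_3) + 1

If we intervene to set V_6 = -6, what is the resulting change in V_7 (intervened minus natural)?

Intervening sets V_6 = -6 and removes its equation (V_6 = -3*V_4 - 2*V_1 - 2).
V_7 = 2*V_6 + 2*V_1 - 1  [with V_6=-6, V_1=3]  = -7
Without intervention: V_3 = max(V_1, V_2) - 4  [with V_1=3, V_2=5]  = 1; V_4 = min(V_3, V_1) - 2  [with V_3=1, V_1=3]  = -1; V_6 = -3*V_4 - 2*V_1 - 2  [with V_4=-1, V_1=3]  = -5; V_7 = 2*V_6 + 2*V_1 - 1  [with V_6=-5, V_1=3]  = -5.
Change = -7 − (-5) = -2.

-2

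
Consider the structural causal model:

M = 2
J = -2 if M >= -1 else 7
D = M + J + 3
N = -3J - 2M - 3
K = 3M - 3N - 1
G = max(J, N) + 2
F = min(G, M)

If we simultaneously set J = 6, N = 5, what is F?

Setting J = 6, N = 5 by intervention discards those variables' equations.
G = max(J, N) + 2  [with J=6, N=5]  = 8
F = min(G, M)  [with G=8, M=2]  = 2

2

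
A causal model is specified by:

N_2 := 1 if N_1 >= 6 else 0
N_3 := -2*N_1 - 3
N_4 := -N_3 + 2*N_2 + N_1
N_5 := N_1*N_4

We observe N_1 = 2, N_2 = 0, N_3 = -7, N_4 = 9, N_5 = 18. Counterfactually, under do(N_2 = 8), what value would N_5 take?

50

do(N_2=8) replaces the equation N_2 := 1 if N_1 >= 6 else 0 with the constant N_2 = 8.
N_3 = -2*N_1 - 3  [with N_1=2]  = -7
N_4 = -N_3 + 2*N_2 + N_1  [with N_3=-7, N_2=8, N_1=2]  = 25
N_5 = N_1*N_4  [with N_1=2, N_4=25]  = 50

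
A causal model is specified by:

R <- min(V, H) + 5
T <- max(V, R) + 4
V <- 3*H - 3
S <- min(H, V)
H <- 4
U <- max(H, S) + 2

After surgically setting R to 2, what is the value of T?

Intervening sets R = 2 and removes its equation (R <- min(V, H) + 5).
V = 3*H - 3  [with H=4]  = 9
T = max(V, R) + 4  [with V=9, R=2]  = 13

13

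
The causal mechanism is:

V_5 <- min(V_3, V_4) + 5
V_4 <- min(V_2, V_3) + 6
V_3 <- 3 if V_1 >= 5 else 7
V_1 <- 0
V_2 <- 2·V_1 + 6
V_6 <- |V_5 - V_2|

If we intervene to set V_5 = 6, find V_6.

0

The intervention breaks the incoming arrows to V_5: V_5 <- min(V_3, V_4) + 5 no longer applies, and V_5 = 6.
V_2 = 2·V_1 + 6  [with V_1=0]  = 6
V_6 = |V_5 - V_2|  [with V_5=6, V_2=6]  = 0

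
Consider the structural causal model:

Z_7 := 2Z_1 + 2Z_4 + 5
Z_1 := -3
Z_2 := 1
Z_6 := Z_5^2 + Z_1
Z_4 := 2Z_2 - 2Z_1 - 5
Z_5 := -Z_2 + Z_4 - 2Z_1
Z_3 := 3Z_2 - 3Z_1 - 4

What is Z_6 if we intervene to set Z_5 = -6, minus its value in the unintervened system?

The intervention breaks the incoming arrows to Z_5: Z_5 := -Z_2 + Z_4 - 2Z_1 no longer applies, and Z_5 = -6.
Z_6 = Z_5^2 + Z_1  [with Z_5=-6, Z_1=-3]  = 33
Without intervention: Z_4 = 2Z_2 - 2Z_1 - 5  [with Z_2=1, Z_1=-3]  = 3; Z_5 = -Z_2 + Z_4 - 2Z_1  [with Z_2=1, Z_4=3, Z_1=-3]  = 8; Z_6 = Z_5^2 + Z_1  [with Z_5=8, Z_1=-3]  = 61.
Change = 33 − 61 = -28.

-28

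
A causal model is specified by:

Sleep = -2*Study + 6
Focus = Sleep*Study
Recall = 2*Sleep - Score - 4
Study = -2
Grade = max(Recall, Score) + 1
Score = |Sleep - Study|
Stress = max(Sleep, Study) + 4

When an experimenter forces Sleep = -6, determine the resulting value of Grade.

5

Under do(Sleep=-6), the mechanism Sleep = -2*Study + 6 is discarded; Sleep is fixed at -6.
Score = |Sleep - Study|  [with Sleep=-6, Study=-2]  = 4
Recall = 2*Sleep - Score - 4  [with Sleep=-6, Score=4]  = -20
Grade = max(Recall, Score) + 1  [with Recall=-20, Score=4]  = 5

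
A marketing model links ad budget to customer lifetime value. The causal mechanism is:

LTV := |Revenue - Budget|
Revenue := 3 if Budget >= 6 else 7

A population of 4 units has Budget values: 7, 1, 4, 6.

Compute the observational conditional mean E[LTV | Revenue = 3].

Conditioning on Revenue=3 selects the 2 unit(s) with Budget ∈ {7, 6}. Their LTV values: 4, 3. Mean = 3.5.

3.5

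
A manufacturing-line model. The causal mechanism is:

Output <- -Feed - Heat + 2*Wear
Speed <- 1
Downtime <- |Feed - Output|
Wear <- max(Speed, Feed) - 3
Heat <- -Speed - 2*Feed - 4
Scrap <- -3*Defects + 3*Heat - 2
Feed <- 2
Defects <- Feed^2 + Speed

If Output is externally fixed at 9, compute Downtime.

do(Output=9) replaces the equation Output <- -Feed - Heat + 2*Wear with the constant Output = 9.
Downtime = |Feed - Output|  [with Feed=2, Output=9]  = 7

7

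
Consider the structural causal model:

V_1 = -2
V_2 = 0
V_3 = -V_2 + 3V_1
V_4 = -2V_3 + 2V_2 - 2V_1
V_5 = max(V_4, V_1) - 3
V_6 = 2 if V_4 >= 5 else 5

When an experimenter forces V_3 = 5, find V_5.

do(V_3=5) replaces the equation V_3 = -V_2 + 3V_1 with the constant V_3 = 5.
V_4 = -2V_3 + 2V_2 - 2V_1  [with V_3=5, V_2=0, V_1=-2]  = -6
V_5 = max(V_4, V_1) - 3  [with V_4=-6, V_1=-2]  = -5

-5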